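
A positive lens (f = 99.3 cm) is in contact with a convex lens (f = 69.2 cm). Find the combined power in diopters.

P₁ = 1/f₁ = 1/(0.993 m) = +1.007 D; P₂ = 1/f₂ = 1/(0.692 m) = +1.445 D.
For thin lenses in contact, P = P₁ + P₂ = (+1.007) + (+1.445) = +2.45 D.

P = +2.45 D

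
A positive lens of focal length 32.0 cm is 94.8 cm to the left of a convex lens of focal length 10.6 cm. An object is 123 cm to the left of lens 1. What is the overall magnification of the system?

Lens 1: 1/d_i1 = 1/(32.0) − 1/(123) = 0.02312, so d_i1 = 43.25 cm; m₁ = −d_i1/d_o1 = -0.3516.
d_o2 = 94.8 − (43.25) = 51.55 cm.
Lens 2: 1/d_i2 = 1/(10.6) − 1/(51.55) = 0.07494, so d_i2 = 13.34 cm; m₂ = −d_i2/d_o2 = -0.2589.
m = m₁·m₂ = (-0.3516)(-0.2589) = +0.0910.

m = +0.0910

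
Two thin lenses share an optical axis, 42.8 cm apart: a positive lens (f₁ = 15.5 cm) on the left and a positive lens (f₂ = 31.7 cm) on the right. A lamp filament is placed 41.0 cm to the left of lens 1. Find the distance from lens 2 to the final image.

41.0 cm

Lens 1: 1/d_i1 = 1/f₁ − 1/d_o1 = 1/(15.5) − 1/(41.0) = 0.04013, so d_i1 = 24.92 cm.
The intermediate image is 24.92 cm to the right of lens 1, which is 42.8 − (24.92) = 17.88 cm to the left of lens 2, so d_o2 = +17.88 cm.
Lens 2: 1/d_i2 = 1/f₂ − 1/d_o2 = 1/(31.7) − 1/(17.88) = -0.02438, so d_i2 = -41.0 cm.
The final image is virtual, 41.0 cm to the left of lens 2 (overall magnification ≈ -1.4).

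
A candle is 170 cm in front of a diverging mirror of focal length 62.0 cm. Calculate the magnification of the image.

m = +0.267

For a diverging mirror, f = -62.0 cm.
1/d_i = 1/f − 1/d_o = 1/(-62.00) − 1/(170) = -0.02201, so d_i = -45.43 cm.
m = −d_i/d_o = −(-45.43)/(170) = +0.267.
The image is virtual, upright and reduced, behind the mirror.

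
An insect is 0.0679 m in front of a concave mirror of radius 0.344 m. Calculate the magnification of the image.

m = +1.65

f = R/2 = 0.344/2 = 0.1720 m.
1/d_i = 1/f − 1/d_o = 1/(0.1720) − 1/(0.0679) = -8.914, so d_i = -0.1122 m.
m = −d_i/d_o = −(-0.1122)/(0.0679) = +1.65.
The image is virtual, upright and enlarged, behind the mirror.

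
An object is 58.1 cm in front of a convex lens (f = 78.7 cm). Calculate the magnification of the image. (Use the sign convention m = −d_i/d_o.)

1/d_i = 1/f − 1/d_o = 1/(78.70) − 1/(58.1) = -0.004505, so d_i = -222.0 cm.
m = −d_i/d_o = −(-222.0)/(58.1) = +3.82.
The image is virtual, upright and enlarged, on the same side as the object.

m = +3.82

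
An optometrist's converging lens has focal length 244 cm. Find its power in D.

P = +0.410 D

f = 244 cm = 2.44 m.
P = 1/f = 1/(2.44 m) = +0.410 D.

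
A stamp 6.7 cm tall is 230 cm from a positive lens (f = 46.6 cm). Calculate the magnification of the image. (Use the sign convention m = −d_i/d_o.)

m = -0.254

1/d_i = 1/f − 1/d_o = 1/(46.60) − 1/(230) = 0.01711, so d_i = 58.44 cm.
m = −d_i/d_o = −(58.44)/(230) = -0.254.
The image is real, inverted and reduced, on the far side of the lens.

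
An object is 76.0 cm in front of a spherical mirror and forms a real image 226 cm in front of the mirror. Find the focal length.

f = 56.9 cm (concave)

Real image ⇒ d_i = +226 cm.
1/f = 1/d_o + 1/d_i = 1/(76.0) + 1/(226) = 0.01758, so f = 56.9 cm.
Since f is positive, the spherical mirror is concave.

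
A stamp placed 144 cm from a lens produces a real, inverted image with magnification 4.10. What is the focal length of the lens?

f = 116 cm (converging)

m = −d_i/d_o ⇒ d_i = −m·d_o = −(-4.10)·(144) = 590.4 cm.
1/f = 1/d_o + 1/d_i = 1/(144) + 1/(590.4) = 0.008638, so f = 116 cm.
Since f is positive, the lens is converging.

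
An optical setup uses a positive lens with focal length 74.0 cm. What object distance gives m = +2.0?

m = −d_i/d_o ⇒ d_i = −m·d_o.
1/f = 1/d_o + 1/d_i = 1/d_o − 1/(m·d_o) = (1 − 1/m)/d_o, so d_o = f(1 − 1/m) = (74.00)(1 − 1/(+2.0)) = 37.0 cm.

37.0 cm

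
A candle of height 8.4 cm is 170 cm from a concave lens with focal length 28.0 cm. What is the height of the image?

1.19 cm

For a concave lens, f = -28.0 cm.
1/d_i = 1/f − 1/d_o = 1/(-28.00) − 1/(170) = -0.04160, so d_i = -24.04 cm.
m = −d_i/d_o = +0.1414.
|h_i| = |m|·h_o = 0.1414 × 8.4 = 1.19 cm. The image is virtual, upright and reduced, on the same side as the object.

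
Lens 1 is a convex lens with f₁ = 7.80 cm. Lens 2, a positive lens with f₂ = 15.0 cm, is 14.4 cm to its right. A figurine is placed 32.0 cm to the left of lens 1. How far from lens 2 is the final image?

5.62 cm

Lens 1: 1/d_i1 = 1/f₁ − 1/d_o1 = 1/(7.80) − 1/(32.0) = 0.09696, so d_i1 = 10.31 cm.
The intermediate image is 10.31 cm to the right of lens 1, which is 14.4 − (10.31) = 4.090 cm to the left of lens 2, so d_o2 = +4.090 cm.
Lens 2: 1/d_i2 = 1/f₂ − 1/d_o2 = 1/(15.0) − 1/(4.090) = -0.1778, so d_i2 = -5.62 cm.
The final image is virtual, 5.62 cm to the left of lens 2 (overall magnification ≈ -0.44).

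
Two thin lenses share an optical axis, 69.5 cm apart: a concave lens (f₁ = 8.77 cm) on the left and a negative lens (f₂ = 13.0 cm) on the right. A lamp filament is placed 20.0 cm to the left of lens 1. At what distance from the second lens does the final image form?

Lens 1 is diverging, so f₁ = −8.77 cm.
Lens 1: 1/d_i1 = 1/f₁ − 1/d_o1 = 1/(-8.77) − 1/(20.0) = -0.1640, so d_i1 = -6.097 cm.
The intermediate image is 6.097 cm to the left of lens 1 (virtual), which is 69.5 − (-6.097) = 75.60 cm to the left of lens 2, so d_o2 = +75.60 cm.
Lens 2 is diverging, so f₂ = −13.0 cm.
Lens 2: 1/d_i2 = 1/f₂ − 1/d_o2 = 1/(-13.0) − 1/(75.60) = -0.09015, so d_i2 = -11.1 cm.
The final image is virtual, 11.1 cm to the left of lens 2 (overall magnification ≈ 0.045).

11.1 cm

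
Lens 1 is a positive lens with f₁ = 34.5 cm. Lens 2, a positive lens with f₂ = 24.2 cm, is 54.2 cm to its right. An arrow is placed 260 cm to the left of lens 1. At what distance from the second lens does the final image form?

35.7 cm

Lens 1: 1/d_i1 = 1/f₁ − 1/d_o1 = 1/(34.5) − 1/(260) = 0.02514, so d_i1 = 39.78 cm.
The intermediate image is 39.78 cm to the right of lens 1, which is 54.2 − (39.78) = 14.42 cm to the left of lens 2, so d_o2 = +14.42 cm.
Lens 2: 1/d_i2 = 1/f₂ − 1/d_o2 = 1/(24.2) − 1/(14.42) = -0.02803, so d_i2 = -35.7 cm.
The final image is virtual, 35.7 cm to the left of lens 2 (overall magnification ≈ -0.38).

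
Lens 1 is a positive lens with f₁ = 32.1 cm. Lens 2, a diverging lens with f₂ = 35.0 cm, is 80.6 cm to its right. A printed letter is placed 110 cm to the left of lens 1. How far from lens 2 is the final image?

17.6 cm

Lens 1: 1/d_i1 = 1/f₁ − 1/d_o1 = 1/(32.1) − 1/(110) = 0.02206, so d_i1 = 45.33 cm.
The intermediate image is 45.33 cm to the right of lens 1, which is 80.6 − (45.33) = 35.27 cm to the left of lens 2, so d_o2 = +35.27 cm.
Lens 2 is diverging, so f₂ = −35.0 cm.
Lens 2: 1/d_i2 = 1/f₂ − 1/d_o2 = 1/(-35.0) − 1/(35.27) = -0.05692, so d_i2 = -17.6 cm.
The final image is virtual, 17.6 cm to the left of lens 2 (overall magnification ≈ -0.21).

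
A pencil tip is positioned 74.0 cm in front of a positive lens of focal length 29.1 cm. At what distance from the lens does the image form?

Lens equation: 1/q = 1/f − 1/p = 1/(29.10) − 1/(74.0) = 0.03436 − 0.01351 = 0.02085, so q = 48.0 cm.
The image is real, inverted and reduced, on the far side of the lens.

48.0 cm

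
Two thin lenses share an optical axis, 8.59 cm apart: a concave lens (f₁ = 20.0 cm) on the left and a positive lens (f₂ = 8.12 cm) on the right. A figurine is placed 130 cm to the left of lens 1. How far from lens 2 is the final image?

11.8 cm

Lens 1 is diverging, so f₁ = −20.0 cm.
Lens 1: 1/d_i1 = 1/f₁ − 1/d_o1 = 1/(-20.0) − 1/(130) = -0.05769, so d_i1 = -17.33 cm.
The intermediate image is 17.33 cm to the left of lens 1 (virtual), which is 8.59 − (-17.33) = 25.92 cm to the left of lens 2, so d_o2 = +25.92 cm.
Lens 2: 1/d_i2 = 1/f₂ − 1/d_o2 = 1/(8.12) − 1/(25.92) = 0.08457, so d_i2 = 11.8 cm.
The final image is real, 11.8 cm to the right of lens 2 (overall magnification ≈ -0.061).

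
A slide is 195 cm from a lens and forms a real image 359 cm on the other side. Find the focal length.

f = 126 cm (converging)

Real image ⇒ d_i = +359 cm.
1/f = 1/d_o + 1/d_i = 1/(195) + 1/(359) = 0.007914, so f = 126 cm.
Since f is positive, the lens is converging.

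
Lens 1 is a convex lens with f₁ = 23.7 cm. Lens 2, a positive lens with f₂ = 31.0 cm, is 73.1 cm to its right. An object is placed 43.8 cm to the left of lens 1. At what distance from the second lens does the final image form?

69.7 cm

Lens 1: 1/d_i1 = 1/f₁ − 1/d_o1 = 1/(23.7) − 1/(43.8) = 0.01936, so d_i1 = 51.64 cm.
The intermediate image is 51.64 cm to the right of lens 1, which is 73.1 − (51.64) = 21.46 cm to the left of lens 2, so d_o2 = +21.46 cm.
Lens 2: 1/d_i2 = 1/f₂ − 1/d_o2 = 1/(31.0) − 1/(21.46) = -0.01434, so d_i2 = -69.7 cm.
The final image is virtual, 69.7 cm to the left of lens 2 (overall magnification ≈ -3.8).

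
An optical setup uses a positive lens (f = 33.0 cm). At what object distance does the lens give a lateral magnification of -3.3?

m = −d_i/d_o ⇒ d_i = −m·d_o.
1/f = 1/d_o + 1/d_i = 1/d_o − 1/(m·d_o) = (1 − 1/m)/d_o, so d_o = f(1 − 1/m) = (33.00)(1 − 1/(-3.3)) = 43.0 cm.

43.0 cm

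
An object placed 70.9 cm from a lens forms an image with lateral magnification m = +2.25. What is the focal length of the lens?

m = −d_i/d_o ⇒ d_i = −m·d_o = −(+2.25)·(70.9) = -159.5 cm.
1/f = 1/d_o + 1/d_i = 1/(70.9) + 1/(-159.5) = 0.007835, so f = 128 cm.
Since f is positive, the lens is converging.

f = 128 cm (converging)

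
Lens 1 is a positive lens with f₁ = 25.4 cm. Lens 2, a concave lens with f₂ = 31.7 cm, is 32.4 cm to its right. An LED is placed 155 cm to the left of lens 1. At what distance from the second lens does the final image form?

Lens 1: 1/d_i1 = 1/f₁ − 1/d_o1 = 1/(25.4) − 1/(155) = 0.03292, so d_i1 = 30.38 cm.
The intermediate image is 30.38 cm to the right of lens 1, which is 32.4 − (30.38) = 2.020 cm to the left of lens 2, so d_o2 = +2.020 cm.
Lens 2 is diverging, so f₂ = −31.7 cm.
Lens 2: 1/d_i2 = 1/f₂ − 1/d_o2 = 1/(-31.7) − 1/(2.020) = -0.5266, so d_i2 = -1.90 cm.
The final image is virtual, 1.90 cm to the left of lens 2 (overall magnification ≈ -0.18).

1.90 cm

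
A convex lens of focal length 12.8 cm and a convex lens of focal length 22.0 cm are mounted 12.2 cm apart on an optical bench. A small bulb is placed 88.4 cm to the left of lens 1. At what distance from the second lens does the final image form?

Lens 1: 1/d_i1 = 1/f₁ − 1/d_o1 = 1/(12.8) − 1/(88.4) = 0.06681, so d_i1 = 14.97 cm.
The intermediate image is 14.97 cm to the right of lens 1, which lies 2.770 cm to the right of lens 2 — a virtual object — so d_o2 = −2.770 cm.
Lens 2: 1/d_i2 = 1/f₂ − 1/d_o2 = 1/(22.0) − 1/(-2.770) = 0.4065, so d_i2 = 2.46 cm.
The final image is real, 2.46 cm to the right of lens 2 (overall magnification ≈ -0.15).

2.46 cm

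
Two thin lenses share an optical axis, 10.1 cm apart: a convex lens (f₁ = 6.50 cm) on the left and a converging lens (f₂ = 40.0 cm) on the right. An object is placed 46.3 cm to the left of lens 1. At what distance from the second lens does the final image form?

Lens 1: 1/d_i1 = 1/f₁ − 1/d_o1 = 1/(6.50) − 1/(46.3) = 0.1322, so d_i1 = 7.562 cm.
The intermediate image is 7.562 cm to the right of lens 1, which is 10.1 − (7.562) = 2.538 cm to the left of lens 2, so d_o2 = +2.538 cm.
Lens 2: 1/d_i2 = 1/f₂ − 1/d_o2 = 1/(40.0) − 1/(2.538) = -0.3690, so d_i2 = -2.71 cm.
The final image is virtual, 2.71 cm to the left of lens 2 (overall magnification ≈ -0.17).

2.71 cm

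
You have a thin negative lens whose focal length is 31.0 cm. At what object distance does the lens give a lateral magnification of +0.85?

5.47 cm

For a negative lens, f = -31.0 cm.
m = −d_i/d_o ⇒ d_i = −m·d_o.
1/f = 1/d_o + 1/d_i = 1/d_o − 1/(m·d_o) = (1 − 1/m)/d_o, so d_o = f(1 − 1/m) = (-31.00)(1 − 1/(+0.85)) = 5.47 cm.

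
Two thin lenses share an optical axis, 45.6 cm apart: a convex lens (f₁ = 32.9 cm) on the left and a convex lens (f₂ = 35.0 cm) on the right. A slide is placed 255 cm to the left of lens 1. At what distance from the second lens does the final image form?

Lens 1: 1/d_i1 = 1/f₁ − 1/d_o1 = 1/(32.9) − 1/(255) = 0.02647, so d_i1 = 37.77 cm.
The intermediate image is 37.77 cm to the right of lens 1, which is 45.6 − (37.77) = 7.830 cm to the left of lens 2, so d_o2 = +7.830 cm.
Lens 2: 1/d_i2 = 1/f₂ − 1/d_o2 = 1/(35.0) − 1/(7.830) = -0.09914, so d_i2 = -10.1 cm.
The final image is virtual, 10.1 cm to the left of lens 2 (overall magnification ≈ -0.19).

10.1 cm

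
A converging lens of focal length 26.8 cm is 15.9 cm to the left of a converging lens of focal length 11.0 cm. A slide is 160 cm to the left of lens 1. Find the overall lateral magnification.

Lens 1: 1/d_i1 = 1/(26.8) − 1/(160) = 0.03106, so d_i1 = 32.19 cm; m₁ = −d_i1/d_o1 = -0.2012.
d_o2 = 15.9 − (32.19) = -16.29 cm (virtual object).
Lens 2: 1/d_i2 = 1/(11.0) − 1/(-16.29) = 0.1523, so d_i2 = 6.566 cm; m₂ = −d_i2/d_o2 = +0.4031.
m = m₁·m₂ = (-0.2012)(+0.4031) = -0.0811.

m = -0.0811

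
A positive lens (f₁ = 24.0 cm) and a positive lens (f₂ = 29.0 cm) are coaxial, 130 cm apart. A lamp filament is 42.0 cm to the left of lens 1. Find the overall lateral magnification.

Lens 1: 1/d_i1 = 1/(24.0) − 1/(42.0) = 0.01786, so d_i1 = 56.00 cm; m₁ = −d_i1/d_o1 = -1.333.
d_o2 = 130 − (56.00) = 74.00 cm.
Lens 2: 1/d_i2 = 1/(29.0) − 1/(74.00) = 0.02097, so d_i2 = 47.69 cm; m₂ = −d_i2/d_o2 = -0.6444.
m = m₁·m₂ = (-1.333)(-0.6444) = +0.859.

m = +0.859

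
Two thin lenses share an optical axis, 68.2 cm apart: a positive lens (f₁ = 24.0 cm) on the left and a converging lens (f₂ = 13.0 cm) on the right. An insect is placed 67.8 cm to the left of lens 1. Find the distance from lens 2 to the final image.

22.4 cm

Lens 1: 1/d_i1 = 1/f₁ − 1/d_o1 = 1/(24.0) − 1/(67.8) = 0.02692, so d_i1 = 37.15 cm.
The intermediate image is 37.15 cm to the right of lens 1, which is 68.2 − (37.15) = 31.05 cm to the left of lens 2, so d_o2 = +31.05 cm.
Lens 2: 1/d_i2 = 1/f₂ − 1/d_o2 = 1/(13.0) − 1/(31.05) = 0.04472, so d_i2 = 22.4 cm.
The final image is real, 22.4 cm to the right of lens 2 (overall magnification ≈ 0.39).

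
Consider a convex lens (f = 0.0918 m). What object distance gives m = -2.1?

m = −d_i/d_o ⇒ d_i = −m·d_o.
1/f = 1/d_o + 1/d_i = 1/d_o − 1/(m·d_o) = (1 − 1/m)/d_o, so d_o = f(1 − 1/m) = (0.09180)(1 − 1/(-2.1)) = 0.136 m.

0.136 m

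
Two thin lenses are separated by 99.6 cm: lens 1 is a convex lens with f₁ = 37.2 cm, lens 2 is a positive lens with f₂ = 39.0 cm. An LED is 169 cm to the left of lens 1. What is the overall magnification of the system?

m = +0.853

Lens 1: 1/d_i1 = 1/(37.2) − 1/(169) = 0.02096, so d_i1 = 47.70 cm; m₁ = −d_i1/d_o1 = -0.2822.
d_o2 = 99.6 − (47.70) = 51.90 cm.
Lens 2: 1/d_i2 = 1/(39.0) − 1/(51.90) = 0.006373, so d_i2 = 156.9 cm; m₂ = −d_i2/d_o2 = -3.023.
m = m₁·m₂ = (-0.2822)(-3.023) = +0.853.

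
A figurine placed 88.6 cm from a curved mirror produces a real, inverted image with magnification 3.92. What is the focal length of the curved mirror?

m = −d_i/d_o ⇒ d_i = −m·d_o = −(-3.92)·(88.6) = 347.3 cm.
1/f = 1/d_o + 1/d_i = 1/(88.6) + 1/(347.3) = 0.01417, so f = 70.6 cm.
Since f is positive, the curved mirror is concave.

f = 70.6 cm (concave)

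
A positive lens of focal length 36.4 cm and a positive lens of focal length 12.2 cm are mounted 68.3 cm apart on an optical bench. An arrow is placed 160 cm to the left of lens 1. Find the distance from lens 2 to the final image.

28.8 cm

Lens 1: 1/d_i1 = 1/f₁ − 1/d_o1 = 1/(36.4) − 1/(160) = 0.02122, so d_i1 = 47.12 cm.
The intermediate image is 47.12 cm to the right of lens 1, which is 68.3 − (47.12) = 21.18 cm to the left of lens 2, so d_o2 = +21.18 cm.
Lens 2: 1/d_i2 = 1/f₂ − 1/d_o2 = 1/(12.2) − 1/(21.18) = 0.03475, so d_i2 = 28.8 cm.
The final image is real, 28.8 cm to the right of lens 2 (overall magnification ≈ 0.40).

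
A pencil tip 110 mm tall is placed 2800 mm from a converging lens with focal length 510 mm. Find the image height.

24.5 mm

1/d_i = 1/f − 1/d_o = 1/(510.0) − 1/(2800) = 0.001604, so d_i = 623.6 mm.
m = −d_i/d_o = -0.2227.
|h_i| = |m|·h_o = 0.2227 × 110 = 24.5 mm. The image is real, inverted and reduced, on the far side of the lens.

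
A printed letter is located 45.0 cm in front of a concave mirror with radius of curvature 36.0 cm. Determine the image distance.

f = R/2 = 36.0/2 = 18.00 cm.
Mirror equation: 1/s_i = 1/f − 1/s_o = 1/(18.00) − 1/(45.0) = 0.05556 − 0.02222 = 0.03333, so s_i = 30.0 cm.
The image is real, inverted and reduced, in front of the mirror.

30.0 cm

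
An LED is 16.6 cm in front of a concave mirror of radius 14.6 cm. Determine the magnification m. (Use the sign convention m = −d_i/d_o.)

m = -0.785

f = R/2 = 14.6/2 = 7.300 cm.
1/d_i = 1/f − 1/d_o = 1/(7.300) − 1/(16.6) = 0.07675, so d_i = 13.03 cm.
m = −d_i/d_o = −(13.03)/(16.6) = -0.785.
The image is real, inverted and reduced, in front of the mirror.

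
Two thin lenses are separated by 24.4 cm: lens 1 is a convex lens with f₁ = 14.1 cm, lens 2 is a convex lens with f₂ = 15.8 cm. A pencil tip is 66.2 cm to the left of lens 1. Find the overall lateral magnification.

m = -0.459

Lens 1: 1/d_i1 = 1/(14.1) − 1/(66.2) = 0.05582, so d_i1 = 17.92 cm; m₁ = −d_i1/d_o1 = -0.2707.
d_o2 = 24.4 − (17.92) = 6.480 cm.
Lens 2: 1/d_i2 = 1/(15.8) − 1/(6.480) = -0.09103, so d_i2 = -10.99 cm; m₂ = −d_i2/d_o2 = +1.695.
m = m₁·m₂ = (-0.2707)(+1.695) = -0.459.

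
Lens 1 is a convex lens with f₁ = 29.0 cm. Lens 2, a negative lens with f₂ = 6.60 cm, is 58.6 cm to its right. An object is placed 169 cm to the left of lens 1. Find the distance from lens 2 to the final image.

Lens 1: 1/d_i1 = 1/f₁ − 1/d_o1 = 1/(29.0) − 1/(169) = 0.02857, so d_i1 = 35.01 cm.
The intermediate image is 35.01 cm to the right of lens 1, which is 58.6 − (35.01) = 23.59 cm to the left of lens 2, so d_o2 = +23.59 cm.
Lens 2 is diverging, so f₂ = −6.60 cm.
Lens 2: 1/d_i2 = 1/f₂ − 1/d_o2 = 1/(-6.60) − 1/(23.59) = -0.1939, so d_i2 = -5.16 cm.
The final image is virtual, 5.16 cm to the left of lens 2 (overall magnification ≈ -0.045).

5.16 cm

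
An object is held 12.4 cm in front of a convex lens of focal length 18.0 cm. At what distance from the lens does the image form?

39.9 cm

Lens equation: 1/s_i = 1/f − 1/s_o = 1/(18.00) − 1/(12.4) = 0.05556 − 0.08065 = -0.02509, so s_i = -39.9 cm.
The image is virtual, upright and enlarged, on the same side as the object.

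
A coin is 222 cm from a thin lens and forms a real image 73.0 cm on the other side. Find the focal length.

f = 54.9 cm (converging)

Real image ⇒ d_i = +73.0 cm.
1/f = 1/d_o + 1/d_i = 1/(222) + 1/(73.0) = 0.01820, so f = 54.9 cm.
Since f is positive, the thin lens is converging.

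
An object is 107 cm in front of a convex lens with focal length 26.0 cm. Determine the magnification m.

1/d_i = 1/f − 1/d_o = 1/(26.00) − 1/(107) = 0.02912, so d_i = 34.35 cm.
m = −d_i/d_o = −(34.35)/(107) = -0.321.
The image is real, inverted and reduced, on the far side of the lens.

m = -0.321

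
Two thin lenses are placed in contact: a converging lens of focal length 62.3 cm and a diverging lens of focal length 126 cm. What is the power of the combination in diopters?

P = +0.811 D

P₁ = 1/f₁ = 1/(0.623 m) = +1.605 D; P₂ = 1/f₂ = 1/(-1.26 m) = -0.7937 D.
For thin lenses in contact, P = P₁ + P₂ = (+1.605) + (-0.7937) = +0.811 D.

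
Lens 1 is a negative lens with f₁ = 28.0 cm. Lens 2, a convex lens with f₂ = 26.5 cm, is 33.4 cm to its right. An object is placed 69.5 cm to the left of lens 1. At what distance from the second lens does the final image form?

52.6 cm

Lens 1 is diverging, so f₁ = −28.0 cm.
Lens 1: 1/d_i1 = 1/f₁ − 1/d_o1 = 1/(-28.0) − 1/(69.5) = -0.05010, so d_i1 = -19.96 cm.
The intermediate image is 19.96 cm to the left of lens 1 (virtual), which is 33.4 − (-19.96) = 53.36 cm to the left of lens 2, so d_o2 = +53.36 cm.
Lens 2: 1/d_i2 = 1/f₂ − 1/d_o2 = 1/(26.5) − 1/(53.36) = 0.01900, so d_i2 = 52.6 cm.
The final image is real, 52.6 cm to the right of lens 2 (overall magnification ≈ -0.28).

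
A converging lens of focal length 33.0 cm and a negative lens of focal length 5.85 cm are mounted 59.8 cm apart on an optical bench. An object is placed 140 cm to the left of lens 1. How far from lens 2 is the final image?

Lens 1: 1/d_i1 = 1/f₁ − 1/d_o1 = 1/(33.0) − 1/(140) = 0.02316, so d_i1 = 43.18 cm.
The intermediate image is 43.18 cm to the right of lens 1, which is 59.8 − (43.18) = 16.62 cm to the left of lens 2, so d_o2 = +16.62 cm.
Lens 2 is diverging, so f₂ = −5.85 cm.
Lens 2: 1/d_i2 = 1/f₂ − 1/d_o2 = 1/(-5.85) − 1/(16.62) = -0.2311, so d_i2 = -4.33 cm.
The final image is virtual, 4.33 cm to the left of lens 2 (overall magnification ≈ -0.080).

4.33 cm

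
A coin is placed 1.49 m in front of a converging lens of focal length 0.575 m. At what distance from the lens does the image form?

Lens equation: 1/d_i = 1/f − 1/d_o = 1/(0.5750) − 1/(1.49) = 1.739 − 0.6711 = 1.068, so d_i = 0.936 m.
The image is real, inverted and reduced, on the far side of the lens.

0.936 m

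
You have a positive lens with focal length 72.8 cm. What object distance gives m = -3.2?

m = −d_i/d_o ⇒ d_i = −m·d_o.
1/f = 1/d_o + 1/d_i = 1/d_o − 1/(m·d_o) = (1 − 1/m)/d_o, so d_o = f(1 − 1/m) = (72.80)(1 − 1/(-3.2)) = 95.5 cm.

95.5 cm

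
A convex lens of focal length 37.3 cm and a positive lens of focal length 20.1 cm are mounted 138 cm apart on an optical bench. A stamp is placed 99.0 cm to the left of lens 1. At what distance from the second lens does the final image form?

27.1 cm

Lens 1: 1/d_i1 = 1/f₁ − 1/d_o1 = 1/(37.3) − 1/(99.0) = 0.01671, so d_i1 = 59.85 cm.
The intermediate image is 59.85 cm to the right of lens 1, which is 138 − (59.85) = 78.15 cm to the left of lens 2, so d_o2 = +78.15 cm.
Lens 2: 1/d_i2 = 1/f₂ − 1/d_o2 = 1/(20.1) − 1/(78.15) = 0.03696, so d_i2 = 27.1 cm.
The final image is real, 27.1 cm to the right of lens 2 (overall magnification ≈ 0.21).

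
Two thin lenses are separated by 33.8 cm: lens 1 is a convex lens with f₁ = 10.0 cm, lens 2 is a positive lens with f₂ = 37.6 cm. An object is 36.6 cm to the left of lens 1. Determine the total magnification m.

Lens 1: 1/d_i1 = 1/(10.0) − 1/(36.6) = 0.07268, so d_i1 = 13.76 cm; m₁ = −d_i1/d_o1 = -0.3760.
d_o2 = 33.8 − (13.76) = 20.04 cm.
Lens 2: 1/d_i2 = 1/(37.6) − 1/(20.04) = -0.02330, so d_i2 = -42.91 cm; m₂ = −d_i2/d_o2 = +2.141.
m = m₁·m₂ = (-0.3760)(+2.141) = -0.805.

m = -0.805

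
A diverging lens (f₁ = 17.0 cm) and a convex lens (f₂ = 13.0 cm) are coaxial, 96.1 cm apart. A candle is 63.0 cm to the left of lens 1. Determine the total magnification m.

m = -0.0286

f₁ = −17.0 cm (diverging).
Lens 1: 1/d_i1 = 1/(-17.0) − 1/(63.0) = -0.07470, so d_i1 = -13.39 cm; m₁ = −d_i1/d_o1 = +0.2125.
d_o2 = 96.1 − (-13.39) = 109.5 cm.
Lens 2: 1/d_i2 = 1/(13.0) − 1/(109.5) = 0.06779, so d_i2 = 14.75 cm; m₂ = −d_i2/d_o2 = -0.1347.
m = m₁·m₂ = (+0.2125)(-0.1347) = -0.0286.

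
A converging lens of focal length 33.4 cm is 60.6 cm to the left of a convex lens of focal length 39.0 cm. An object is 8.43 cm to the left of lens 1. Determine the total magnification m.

m = -1.59

Lens 1: 1/d_i1 = 1/(33.4) − 1/(8.43) = -0.08868, so d_i1 = -11.28 cm; m₁ = −d_i1/d_o1 = +1.338.
d_o2 = 60.6 − (-11.28) = 71.88 cm.
Lens 2: 1/d_i2 = 1/(39.0) − 1/(71.88) = 0.01173, so d_i2 = 85.26 cm; m₂ = −d_i2/d_o2 = -1.186.
m = m₁·m₂ = (+1.338)(-1.186) = -1.59.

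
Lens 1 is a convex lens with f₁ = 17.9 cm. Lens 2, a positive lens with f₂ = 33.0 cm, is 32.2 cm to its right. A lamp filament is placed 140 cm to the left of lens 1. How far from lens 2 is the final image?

18.1 cm

Lens 1: 1/d_i1 = 1/f₁ − 1/d_o1 = 1/(17.9) − 1/(140) = 0.04872, so d_i1 = 20.52 cm.
The intermediate image is 20.52 cm to the right of lens 1, which is 32.2 − (20.52) = 11.68 cm to the left of lens 2, so d_o2 = +11.68 cm.
Lens 2: 1/d_i2 = 1/f₂ − 1/d_o2 = 1/(33.0) − 1/(11.68) = -0.05531, so d_i2 = -18.1 cm.
The final image is virtual, 18.1 cm to the left of lens 2 (overall magnification ≈ -0.23).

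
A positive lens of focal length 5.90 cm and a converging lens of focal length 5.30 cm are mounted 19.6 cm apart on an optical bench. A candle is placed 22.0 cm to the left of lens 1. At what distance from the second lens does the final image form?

Lens 1: 1/d_i1 = 1/f₁ − 1/d_o1 = 1/(5.90) − 1/(22.0) = 0.1240, so d_i1 = 8.062 cm.
The intermediate image is 8.062 cm to the right of lens 1, which is 19.6 − (8.062) = 11.54 cm to the left of lens 2, so d_o2 = +11.54 cm.
Lens 2: 1/d_i2 = 1/f₂ − 1/d_o2 = 1/(5.30) − 1/(11.54) = 0.1020, so d_i2 = 9.80 cm.
The final image is real, 9.80 cm to the right of lens 2 (overall magnification ≈ 0.31).

9.80 cm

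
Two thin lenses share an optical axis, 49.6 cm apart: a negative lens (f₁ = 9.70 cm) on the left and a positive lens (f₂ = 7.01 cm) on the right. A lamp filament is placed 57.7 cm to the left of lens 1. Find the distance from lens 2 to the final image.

Lens 1 is diverging, so f₁ = −9.70 cm.
Lens 1: 1/d_i1 = 1/f₁ − 1/d_o1 = 1/(-9.70) − 1/(57.7) = -0.1204, so d_i1 = -8.304 cm.
The intermediate image is 8.304 cm to the left of lens 1 (virtual), which is 49.6 − (-8.304) = 57.90 cm to the left of lens 2, so d_o2 = +57.90 cm.
Lens 2: 1/d_i2 = 1/f₂ − 1/d_o2 = 1/(7.01) − 1/(57.90) = 0.1254, so d_i2 = 7.98 cm.
The final image is real, 7.98 cm to the right of lens 2 (overall magnification ≈ -0.020).

7.98 cm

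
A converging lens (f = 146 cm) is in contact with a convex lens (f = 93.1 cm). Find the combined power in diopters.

P = +1.76 D

P₁ = 1/f₁ = 1/(1.46 m) = +0.6849 D; P₂ = 1/f₂ = 1/(0.931 m) = +1.074 D.
For thin lenses in contact, P = P₁ + P₂ = (+0.6849) + (+1.074) = +1.76 D.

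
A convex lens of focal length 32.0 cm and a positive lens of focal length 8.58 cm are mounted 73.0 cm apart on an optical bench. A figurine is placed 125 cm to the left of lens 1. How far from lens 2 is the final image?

Lens 1: 1/d_i1 = 1/f₁ − 1/d_o1 = 1/(32.0) − 1/(125) = 0.02325, so d_i1 = 43.01 cm.
The intermediate image is 43.01 cm to the right of lens 1, which is 73.0 − (43.01) = 29.99 cm to the left of lens 2, so d_o2 = +29.99 cm.
Lens 2: 1/d_i2 = 1/f₂ − 1/d_o2 = 1/(8.58) − 1/(29.99) = 0.08321, so d_i2 = 12.0 cm.
The final image is real, 12.0 cm to the right of lens 2 (overall magnification ≈ 0.14).

12.0 cm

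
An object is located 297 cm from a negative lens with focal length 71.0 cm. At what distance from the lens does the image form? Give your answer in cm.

57.3 cm

For a negative lens, f = -71.0 cm.
Lens equation: 1/q = 1/f − 1/p = 1/(-71.00) − 1/(297) = -0.01408 − 0.003367 = -0.01745, so q = -57.3 cm.
The image is virtual, upright and reduced, on the same side as the object.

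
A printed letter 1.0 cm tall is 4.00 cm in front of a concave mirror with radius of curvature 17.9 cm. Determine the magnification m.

m = +1.81

f = R/2 = 17.9/2 = 8.950 cm.
1/d_i = 1/f − 1/d_o = 1/(8.950) − 1/(4.00) = -0.1383, so d_i = -7.232 cm.
m = −d_i/d_o = −(-7.232)/(4.00) = +1.81.
The image is virtual, upright and enlarged, behind the mirror.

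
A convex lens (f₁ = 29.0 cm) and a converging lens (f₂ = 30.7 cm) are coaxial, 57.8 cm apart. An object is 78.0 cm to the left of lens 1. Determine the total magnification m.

m = -0.953

Lens 1: 1/d_i1 = 1/(29.0) − 1/(78.0) = 0.02166, so d_i1 = 46.16 cm; m₁ = −d_i1/d_o1 = -0.5918.
d_o2 = 57.8 − (46.16) = 11.64 cm.
Lens 2: 1/d_i2 = 1/(30.7) − 1/(11.64) = -0.05334, so d_i2 = -18.75 cm; m₂ = −d_i2/d_o2 = +1.611.
m = m₁·m₂ = (-0.5918)(+1.611) = -0.953.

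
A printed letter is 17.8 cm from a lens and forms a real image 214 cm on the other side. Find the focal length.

f = 16.4 cm (converging)

Real image ⇒ d_i = +214 cm.
1/f = 1/d_o + 1/d_i = 1/(17.8) + 1/(214) = 0.06085, so f = 16.4 cm.
Since f is positive, the lens is converging.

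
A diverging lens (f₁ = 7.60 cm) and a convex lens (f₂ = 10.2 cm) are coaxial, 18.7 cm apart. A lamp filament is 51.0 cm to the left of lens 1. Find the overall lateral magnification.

f₁ = −7.60 cm (diverging).
Lens 1: 1/d_i1 = 1/(-7.60) − 1/(51.0) = -0.1512, so d_i1 = -6.614 cm; m₁ = −d_i1/d_o1 = +0.1297.
d_o2 = 18.7 − (-6.614) = 25.31 cm.
Lens 2: 1/d_i2 = 1/(10.2) − 1/(25.31) = 0.05853, so d_i2 = 17.09 cm; m₂ = −d_i2/d_o2 = -0.6750.
m = m₁·m₂ = (+0.1297)(-0.6750) = -0.0875.

m = -0.0875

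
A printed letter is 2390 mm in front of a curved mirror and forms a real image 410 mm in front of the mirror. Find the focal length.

Real image ⇒ d_i = +410 mm.
1/f = 1/d_o + 1/d_i = 1/(2390) + 1/(410) = 0.002857, so f = 350 mm.
Since f is positive, the curved mirror is concave.

f = 350 mm (concave)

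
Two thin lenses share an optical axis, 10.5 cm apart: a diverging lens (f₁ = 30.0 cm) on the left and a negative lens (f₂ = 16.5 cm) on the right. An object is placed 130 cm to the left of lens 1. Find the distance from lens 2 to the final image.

11.2 cm

Lens 1 is diverging, so f₁ = −30.0 cm.
Lens 1: 1/d_i1 = 1/f₁ − 1/d_o1 = 1/(-30.0) − 1/(130) = -0.04103, so d_i1 = -24.38 cm.
The intermediate image is 24.38 cm to the left of lens 1 (virtual), which is 10.5 − (-24.38) = 34.88 cm to the left of lens 2, so d_o2 = +34.88 cm.
Lens 2 is diverging, so f₂ = −16.5 cm.
Lens 2: 1/d_i2 = 1/f₂ − 1/d_o2 = 1/(-16.5) − 1/(34.88) = -0.08928, so d_i2 = -11.2 cm.
The final image is virtual, 11.2 cm to the left of lens 2 (overall magnification ≈ 0.060).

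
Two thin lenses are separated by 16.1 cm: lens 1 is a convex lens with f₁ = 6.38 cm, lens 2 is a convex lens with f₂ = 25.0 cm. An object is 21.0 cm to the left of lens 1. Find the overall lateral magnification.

Lens 1: 1/d_i1 = 1/(6.38) − 1/(21.0) = 0.1091, so d_i1 = 9.164 cm; m₁ = −d_i1/d_o1 = -0.4364.
d_o2 = 16.1 − (9.164) = 6.936 cm.
Lens 2: 1/d_i2 = 1/(25.0) − 1/(6.936) = -0.1042, so d_i2 = -9.599 cm; m₂ = −d_i2/d_o2 = +1.384.
m = m₁·m₂ = (-0.4364)(+1.384) = -0.604.

m = -0.604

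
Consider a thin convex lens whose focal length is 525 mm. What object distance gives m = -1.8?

817 mm

m = −d_i/d_o ⇒ d_i = −m·d_o.
1/f = 1/d_o + 1/d_i = 1/d_o − 1/(m·d_o) = (1 − 1/m)/d_o, so d_o = f(1 − 1/m) = (525.0)(1 − 1/(-1.8)) = 817 mm.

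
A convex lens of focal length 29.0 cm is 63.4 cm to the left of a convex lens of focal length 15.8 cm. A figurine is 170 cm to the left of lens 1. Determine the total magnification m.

Lens 1: 1/d_i1 = 1/(29.0) − 1/(170) = 0.02860, so d_i1 = 34.96 cm; m₁ = −d_i1/d_o1 = -0.2056.
d_o2 = 63.4 − (34.96) = 28.44 cm.
Lens 2: 1/d_i2 = 1/(15.8) − 1/(28.44) = 0.02813, so d_i2 = 35.55 cm; m₂ = −d_i2/d_o2 = -1.250.
m = m₁·m₂ = (-0.2056)(-1.250) = +0.257.

m = +0.257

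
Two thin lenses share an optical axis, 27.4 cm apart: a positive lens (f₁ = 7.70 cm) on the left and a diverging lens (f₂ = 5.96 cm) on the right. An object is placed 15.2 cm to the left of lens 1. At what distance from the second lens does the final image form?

3.96 cm

Lens 1: 1/d_i1 = 1/f₁ − 1/d_o1 = 1/(7.70) − 1/(15.2) = 0.06408, so d_i1 = 15.61 cm.
The intermediate image is 15.61 cm to the right of lens 1, which is 27.4 − (15.61) = 11.79 cm to the left of lens 2, so d_o2 = +11.79 cm.
Lens 2 is diverging, so f₂ = −5.96 cm.
Lens 2: 1/d_i2 = 1/f₂ − 1/d_o2 = 1/(-5.96) − 1/(11.79) = -0.2526, so d_i2 = -3.96 cm.
The final image is virtual, 3.96 cm to the left of lens 2 (overall magnification ≈ -0.34).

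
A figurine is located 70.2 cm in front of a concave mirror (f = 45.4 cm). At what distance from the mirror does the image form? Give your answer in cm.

129 cm

Mirror equation: 1/v = 1/f − 1/u = 1/(45.40) − 1/(70.2) = 0.02203 − 0.01425 = 0.007781, so v = 129 cm.
The image is real, inverted and enlarged, in front of the mirror.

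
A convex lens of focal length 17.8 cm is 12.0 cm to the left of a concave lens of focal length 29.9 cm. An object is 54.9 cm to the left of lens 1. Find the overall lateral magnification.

Lens 1: 1/d_i1 = 1/(17.8) − 1/(54.9) = 0.03796, so d_i1 = 26.34 cm; m₁ = −d_i1/d_o1 = -0.4798.
d_o2 = 12.0 − (26.34) = -14.34 cm (virtual object).
f₂ = −29.9 cm (diverging).
Lens 2: 1/d_i2 = 1/(-29.9) − 1/(-14.34) = 0.03629, so d_i2 = 27.56 cm; m₂ = −d_i2/d_o2 = +1.922.
m = m₁·m₂ = (-0.4798)(+1.922) = -0.922.

m = -0.922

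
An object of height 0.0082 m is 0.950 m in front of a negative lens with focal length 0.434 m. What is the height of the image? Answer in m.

0.00257 m

For a negative lens, f = -0.434 m.
1/d_i = 1/f − 1/d_o = 1/(-0.4340) − 1/(0.950) = -3.357, so d_i = -0.2979 m.
m = −d_i/d_o = +0.3136.
|h_i| = |m|·h_o = 0.3136 × 0.0082 = 0.00257 m. The image is virtual, upright and reduced, on the same side as the object.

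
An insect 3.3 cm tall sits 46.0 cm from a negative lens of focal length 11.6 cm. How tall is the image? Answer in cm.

For a negative lens, f = -11.6 cm.
1/d_i = 1/f − 1/d_o = 1/(-11.60) − 1/(46.0) = -0.1079, so d_i = -9.264 cm.
m = −d_i/d_o = +0.2014.
|h_i| = |m|·h_o = 0.2014 × 3.3 = 0.665 cm. The image is virtual, upright and reduced, on the same side as the object.

0.665 cm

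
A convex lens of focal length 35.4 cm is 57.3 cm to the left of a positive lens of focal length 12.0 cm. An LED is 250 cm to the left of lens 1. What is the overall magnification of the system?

Lens 1: 1/d_i1 = 1/(35.4) − 1/(250) = 0.02425, so d_i1 = 41.24 cm; m₁ = −d_i1/d_o1 = -0.1650.
d_o2 = 57.3 − (41.24) = 16.06 cm.
Lens 2: 1/d_i2 = 1/(12.0) − 1/(16.06) = 0.02107, so d_i2 = 47.47 cm; m₂ = −d_i2/d_o2 = -2.956.
m = m₁·m₂ = (-0.1650)(-2.956) = +0.488.

m = +0.488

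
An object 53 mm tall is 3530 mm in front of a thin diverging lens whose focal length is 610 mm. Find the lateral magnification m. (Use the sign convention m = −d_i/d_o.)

m = +0.147

For a diverging lens, f = -610 mm.
1/d_i = 1/f − 1/d_o = 1/(-610.0) − 1/(3530) = -0.001923, so d_i = -520.1 mm.
m = −d_i/d_o = −(-520.1)/(3530) = +0.147.
The image is virtual, upright and reduced, on the same side as the object.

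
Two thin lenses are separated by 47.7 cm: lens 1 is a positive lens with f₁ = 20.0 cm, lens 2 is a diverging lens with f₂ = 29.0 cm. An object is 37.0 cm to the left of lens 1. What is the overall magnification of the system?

m = -1.03

Lens 1: 1/d_i1 = 1/(20.0) − 1/(37.0) = 0.02297, so d_i1 = 43.53 cm; m₁ = −d_i1/d_o1 = -1.176.
d_o2 = 47.7 − (43.53) = 4.170 cm.
f₂ = −29.0 cm (diverging).
Lens 2: 1/d_i2 = 1/(-29.0) − 1/(4.170) = -0.2743, so d_i2 = -3.646 cm; m₂ = −d_i2/d_o2 = +0.8743.
m = m₁·m₂ = (-1.176)(+0.8743) = -1.03.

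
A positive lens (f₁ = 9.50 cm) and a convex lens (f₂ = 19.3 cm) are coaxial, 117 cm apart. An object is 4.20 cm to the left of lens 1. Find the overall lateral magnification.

m = -0.329

Lens 1: 1/d_i1 = 1/(9.50) − 1/(4.20) = -0.1328, so d_i1 = -7.528 cm; m₁ = −d_i1/d_o1 = +1.792.
d_o2 = 117 − (-7.528) = 124.5 cm.
Lens 2: 1/d_i2 = 1/(19.3) − 1/(124.5) = 0.04378, so d_i2 = 22.84 cm; m₂ = −d_i2/d_o2 = -0.1835.
m = m₁·m₂ = (+1.792)(-0.1835) = -0.329.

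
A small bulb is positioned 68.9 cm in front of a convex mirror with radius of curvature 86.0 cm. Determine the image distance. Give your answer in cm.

f = R/2 = 86.0/2 = 43.00 cm; for a convex mirror, f = -43.00 cm.
Mirror equation: 1/s_i = 1/f − 1/s_o = 1/(-43.00) − 1/(68.9) = -0.02326 − 0.01451 = -0.03777, so s_i = -26.5 cm.
The image is virtual, upright and reduced, behind the mirror.

26.5 cm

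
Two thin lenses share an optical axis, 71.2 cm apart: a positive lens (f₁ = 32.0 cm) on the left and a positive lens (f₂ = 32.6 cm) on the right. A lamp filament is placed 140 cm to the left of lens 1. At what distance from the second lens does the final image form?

Lens 1: 1/d_i1 = 1/f₁ − 1/d_o1 = 1/(32.0) − 1/(140) = 0.02411, so d_i1 = 41.48 cm.
The intermediate image is 41.48 cm to the right of lens 1, which is 71.2 − (41.48) = 29.72 cm to the left of lens 2, so d_o2 = +29.72 cm.
Lens 2: 1/d_i2 = 1/f₂ − 1/d_o2 = 1/(32.6) − 1/(29.72) = -0.002973, so d_i2 = -336 cm.
The final image is virtual, 336 cm to the left of lens 2 (overall magnification ≈ -3.4).

336 cm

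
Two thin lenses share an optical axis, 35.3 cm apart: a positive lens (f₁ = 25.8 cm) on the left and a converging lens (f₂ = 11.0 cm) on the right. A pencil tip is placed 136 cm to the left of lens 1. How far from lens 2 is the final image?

Lens 1: 1/d_i1 = 1/f₁ − 1/d_o1 = 1/(25.8) − 1/(136) = 0.03141, so d_i1 = 31.84 cm.
The intermediate image is 31.84 cm to the right of lens 1, which is 35.3 − (31.84) = 3.460 cm to the left of lens 2, so d_o2 = +3.460 cm.
Lens 2: 1/d_i2 = 1/f₂ − 1/d_o2 = 1/(11.0) − 1/(3.460) = -0.1981, so d_i2 = -5.05 cm.
The final image is virtual, 5.05 cm to the left of lens 2 (overall magnification ≈ -0.34).

5.05 cm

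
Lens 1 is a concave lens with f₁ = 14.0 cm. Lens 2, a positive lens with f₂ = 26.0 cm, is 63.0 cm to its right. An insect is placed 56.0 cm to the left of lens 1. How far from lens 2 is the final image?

Lens 1 is diverging, so f₁ = −14.0 cm.
Lens 1: 1/d_i1 = 1/f₁ − 1/d_o1 = 1/(-14.0) − 1/(56.0) = -0.08929, so d_i1 = -11.20 cm.
The intermediate image is 11.20 cm to the left of lens 1 (virtual), which is 63.0 − (-11.20) = 74.20 cm to the left of lens 2, so d_o2 = +74.20 cm.
Lens 2: 1/d_i2 = 1/f₂ − 1/d_o2 = 1/(26.0) − 1/(74.20) = 0.02498, so d_i2 = 40.0 cm.
The final image is real, 40.0 cm to the right of lens 2 (overall magnification ≈ -0.11).

40.0 cm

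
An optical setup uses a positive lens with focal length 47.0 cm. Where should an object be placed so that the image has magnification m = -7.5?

53.3 cm

m = −d_i/d_o ⇒ d_i = −m·d_o.
1/f = 1/d_o + 1/d_i = 1/d_o − 1/(m·d_o) = (1 − 1/m)/d_o, so d_o = f(1 − 1/m) = (47.00)(1 − 1/(-7.5)) = 53.3 cm.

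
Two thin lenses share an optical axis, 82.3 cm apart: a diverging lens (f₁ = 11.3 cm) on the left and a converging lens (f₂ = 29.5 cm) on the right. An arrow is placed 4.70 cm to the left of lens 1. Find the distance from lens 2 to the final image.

45.0 cm

Lens 1 is diverging, so f₁ = −11.3 cm.
Lens 1: 1/d_i1 = 1/f₁ − 1/d_o1 = 1/(-11.3) − 1/(4.70) = -0.3013, so d_i1 = -3.319 cm.
The intermediate image is 3.319 cm to the left of lens 1 (virtual), which is 82.3 − (-3.319) = 85.62 cm to the left of lens 2, so d_o2 = +85.62 cm.
Lens 2: 1/d_i2 = 1/f₂ − 1/d_o2 = 1/(29.5) − 1/(85.62) = 0.02222, so d_i2 = 45.0 cm.
The final image is real, 45.0 cm to the right of lens 2 (overall magnification ≈ -0.37).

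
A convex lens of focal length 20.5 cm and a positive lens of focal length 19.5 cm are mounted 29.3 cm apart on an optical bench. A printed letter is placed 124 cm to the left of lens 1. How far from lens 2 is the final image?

Lens 1: 1/d_i1 = 1/f₁ − 1/d_o1 = 1/(20.5) − 1/(124) = 0.04072, so d_i1 = 24.56 cm.
The intermediate image is 24.56 cm to the right of lens 1, which is 29.3 − (24.56) = 4.740 cm to the left of lens 2, so d_o2 = +4.740 cm.
Lens 2: 1/d_i2 = 1/f₂ − 1/d_o2 = 1/(19.5) − 1/(4.740) = -0.1597, so d_i2 = -6.26 cm.
The final image is virtual, 6.26 cm to the left of lens 2 (overall magnification ≈ -0.26).

6.26 cm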